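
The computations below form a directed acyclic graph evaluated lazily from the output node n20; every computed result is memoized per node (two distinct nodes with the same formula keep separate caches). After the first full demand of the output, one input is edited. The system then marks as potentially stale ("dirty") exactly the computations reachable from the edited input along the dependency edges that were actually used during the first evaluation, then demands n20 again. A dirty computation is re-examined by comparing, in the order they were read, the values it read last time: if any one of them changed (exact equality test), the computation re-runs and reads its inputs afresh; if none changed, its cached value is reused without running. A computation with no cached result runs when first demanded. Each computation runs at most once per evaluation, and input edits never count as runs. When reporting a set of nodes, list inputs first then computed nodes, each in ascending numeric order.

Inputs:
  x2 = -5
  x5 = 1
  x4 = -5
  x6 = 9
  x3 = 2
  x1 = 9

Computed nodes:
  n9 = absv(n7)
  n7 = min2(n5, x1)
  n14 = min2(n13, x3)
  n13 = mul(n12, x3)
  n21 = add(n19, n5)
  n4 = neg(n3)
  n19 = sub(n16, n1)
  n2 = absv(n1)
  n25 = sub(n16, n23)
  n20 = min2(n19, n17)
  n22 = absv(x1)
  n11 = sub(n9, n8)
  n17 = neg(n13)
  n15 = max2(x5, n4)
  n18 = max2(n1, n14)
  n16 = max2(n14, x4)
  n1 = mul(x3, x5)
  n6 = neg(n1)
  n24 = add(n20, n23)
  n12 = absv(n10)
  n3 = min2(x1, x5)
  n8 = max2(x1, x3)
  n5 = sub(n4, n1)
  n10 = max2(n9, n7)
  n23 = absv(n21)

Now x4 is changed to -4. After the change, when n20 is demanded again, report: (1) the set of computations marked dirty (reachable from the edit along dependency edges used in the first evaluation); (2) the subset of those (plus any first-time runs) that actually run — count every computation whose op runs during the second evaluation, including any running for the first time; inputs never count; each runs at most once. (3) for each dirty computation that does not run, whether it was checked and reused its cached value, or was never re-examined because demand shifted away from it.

The edit dirties: n16, n19, n20.
1 computations run: n16.
Cache hits after checking: n19, n20.
Note the absorption at n16: it re-runs yet its value is the same, leaving the output's value untouched.

First demand of the output computes:
  n1 = mul(2, 1) = 2
  n3 = min2(9, 1) = 1
  n4 = neg(1) = -1
  n5 = sub(-1, 2) = -3
  n7 = min2(-3, 9) = -3
  n9 = absv(-3) = 3
  n10 = max2(3, -3) = 3
  n12 = absv(3) = 3
  n13 = mul(3, 2) = 6
  n14 = min2(6, 2) = 2
  n16 = max2(2, -5) = 2
  n17 = neg(6) = -6
  n19 = sub(2, 2) = 0
  n20 = min2(0, -6) = -6

After the edit, cleaning proceeds:
  n16: a read changed (x4 -5->-4) — executes, giving 2 — identical to its old value.
  n19: dirty, but its reads are unchanged (n16 unchanged, n1 unchanged); cached 0 stands.
  n20: dirty, but its reads are unchanged (n19 unchanged, n17 unchanged); cached -6 stands.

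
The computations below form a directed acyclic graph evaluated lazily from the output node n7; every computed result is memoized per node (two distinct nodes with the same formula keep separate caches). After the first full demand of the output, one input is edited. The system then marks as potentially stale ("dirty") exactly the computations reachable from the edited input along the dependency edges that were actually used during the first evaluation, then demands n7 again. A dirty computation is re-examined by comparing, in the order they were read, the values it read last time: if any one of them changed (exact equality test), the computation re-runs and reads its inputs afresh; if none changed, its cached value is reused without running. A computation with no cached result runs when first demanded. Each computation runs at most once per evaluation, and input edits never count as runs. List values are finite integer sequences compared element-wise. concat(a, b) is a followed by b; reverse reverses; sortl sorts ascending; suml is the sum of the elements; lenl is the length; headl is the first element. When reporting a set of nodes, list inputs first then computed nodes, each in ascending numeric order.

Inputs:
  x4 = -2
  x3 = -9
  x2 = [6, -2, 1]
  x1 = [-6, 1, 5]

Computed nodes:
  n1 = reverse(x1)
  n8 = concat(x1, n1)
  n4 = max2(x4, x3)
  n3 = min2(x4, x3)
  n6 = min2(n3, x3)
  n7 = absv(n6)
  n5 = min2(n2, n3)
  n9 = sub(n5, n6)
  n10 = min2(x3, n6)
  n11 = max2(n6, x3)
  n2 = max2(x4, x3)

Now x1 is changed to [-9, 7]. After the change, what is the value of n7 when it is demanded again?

Demanding n7 again yields 9.
Note the shortcut — x1 feeds only undemanded nodes, so no recomputation happens.

First demand of the output computes:
  n3 = min2(-2, -9) = -9
  n6 = min2(-9, -9) = -9
  n7 = absv(-9) = 9

After the edit, cleaning proceeds:
  x1 only reaches undemanded nodes; the second demand re-runs nothing.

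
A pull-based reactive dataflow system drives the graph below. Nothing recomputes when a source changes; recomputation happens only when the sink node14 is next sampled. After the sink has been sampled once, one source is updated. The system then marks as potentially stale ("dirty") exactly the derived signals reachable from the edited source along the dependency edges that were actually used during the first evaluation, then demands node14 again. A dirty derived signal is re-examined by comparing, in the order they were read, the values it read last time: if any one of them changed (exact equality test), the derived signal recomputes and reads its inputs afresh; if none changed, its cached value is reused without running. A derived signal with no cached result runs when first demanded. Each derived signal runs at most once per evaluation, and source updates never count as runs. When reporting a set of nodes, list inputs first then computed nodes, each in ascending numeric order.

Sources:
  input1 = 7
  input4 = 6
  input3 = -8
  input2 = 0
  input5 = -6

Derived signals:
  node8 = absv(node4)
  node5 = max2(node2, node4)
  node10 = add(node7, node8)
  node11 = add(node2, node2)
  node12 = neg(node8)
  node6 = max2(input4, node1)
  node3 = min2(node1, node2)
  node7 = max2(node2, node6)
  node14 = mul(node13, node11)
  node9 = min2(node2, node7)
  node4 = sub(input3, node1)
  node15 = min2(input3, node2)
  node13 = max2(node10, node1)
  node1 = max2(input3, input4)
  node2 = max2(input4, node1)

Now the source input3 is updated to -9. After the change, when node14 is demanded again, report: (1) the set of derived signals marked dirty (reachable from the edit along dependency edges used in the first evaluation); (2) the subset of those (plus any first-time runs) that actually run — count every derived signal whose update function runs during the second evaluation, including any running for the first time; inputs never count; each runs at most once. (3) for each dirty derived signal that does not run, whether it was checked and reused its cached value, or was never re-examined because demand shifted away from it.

First evaluation (everything demanded from the output):
  node1 = max2(-8, 6) = 6
  node2 = max2(6, 6) = 6
  node4 = sub(-8, 6) = -14
  node6 = max2(6, 6) = 6
  node7 = max2(6, 6) = 6
  node8 = absv(-14) = 14
  node10 = add(6, 14) = 20
  node11 = add(6, 6) = 12
  node13 = max2(20, 6) = 20
  node14 = mul(20, 12) = 240

Propagation after the edit:
  node1: runs — input3 -8->-9; result 6 (same value as before).
  node2: checked — values it read are unchanged (input4 unchanged, node1 unchanged); reused cached 6 without running.
  node4: runs — input3 -8->-9; result -15.
  node6: checked — values it read are unchanged (input4 unchanged, node1 unchanged); reused cached 6 without running.
  node7: checked — values it read are unchanged (node2 unchanged, node6 unchanged); reused cached 6 without running.
  node8: runs — node4 -14->-15; result 15.
  node10: runs — node8 14->15; result 21.
  node11: checked — values it read are unchanged (node2 unchanged, node2 unchanged); reused cached 12 without running.
  node13: runs — node10 20->21; result 21.
  node14: runs — node13 20->21; result 252.

Key observation: the cutoff stops propagation at node2 — its inputs' values are unchanged, so it reuses its cache.

Marked dirty: node1, node2, node4, node6, node7, node8, node10, node11, node13, node14.
Derived signals that run: node1, node4, node8, node10, node13, node14 — 6 in total.
Checked but reused from cache: node2, node6, node7, node11.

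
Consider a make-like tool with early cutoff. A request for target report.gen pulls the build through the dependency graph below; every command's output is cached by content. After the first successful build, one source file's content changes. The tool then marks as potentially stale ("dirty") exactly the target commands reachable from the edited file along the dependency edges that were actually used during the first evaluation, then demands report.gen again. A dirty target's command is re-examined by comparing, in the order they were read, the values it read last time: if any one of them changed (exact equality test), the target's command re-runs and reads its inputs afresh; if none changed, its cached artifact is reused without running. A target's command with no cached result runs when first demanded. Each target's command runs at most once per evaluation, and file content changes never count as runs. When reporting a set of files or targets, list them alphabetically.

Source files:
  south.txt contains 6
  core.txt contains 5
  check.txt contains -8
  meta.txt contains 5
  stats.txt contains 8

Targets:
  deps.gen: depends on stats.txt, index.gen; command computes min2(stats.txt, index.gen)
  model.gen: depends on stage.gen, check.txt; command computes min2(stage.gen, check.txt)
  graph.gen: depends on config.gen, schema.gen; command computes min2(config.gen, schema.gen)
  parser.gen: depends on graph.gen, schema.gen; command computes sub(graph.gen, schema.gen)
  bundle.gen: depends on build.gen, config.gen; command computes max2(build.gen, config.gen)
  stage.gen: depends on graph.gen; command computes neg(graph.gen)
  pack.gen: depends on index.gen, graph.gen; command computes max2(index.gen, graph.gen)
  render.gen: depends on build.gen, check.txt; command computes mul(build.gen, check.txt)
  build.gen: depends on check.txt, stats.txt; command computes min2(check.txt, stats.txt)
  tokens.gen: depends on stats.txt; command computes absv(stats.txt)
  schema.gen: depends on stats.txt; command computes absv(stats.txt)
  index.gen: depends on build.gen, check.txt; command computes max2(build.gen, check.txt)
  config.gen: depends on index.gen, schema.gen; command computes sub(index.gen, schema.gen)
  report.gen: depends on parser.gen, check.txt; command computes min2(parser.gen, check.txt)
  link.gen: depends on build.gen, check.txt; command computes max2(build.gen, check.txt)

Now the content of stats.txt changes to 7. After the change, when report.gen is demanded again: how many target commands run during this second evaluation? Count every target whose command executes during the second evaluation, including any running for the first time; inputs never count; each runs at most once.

6 target commands run: build.gen, config.gen, graph.gen, parser.gen, report.gen, schema.gen.
Note where the cutoff bites: index.gen is checked, finds nothing changed, and keeps its cache.

First demand of the output computes:
  build.gen = min2(-8, 8) = -8
  index.gen = max2(-8, -8) = -8
  schema.gen = absv(8) = 8
  config.gen = sub(-8, 8) = -16
  graph.gen = min2(-16, 8) = -16
  parser.gen = sub(-16, 8) = -24
  report.gen = min2(-24, -8) = -24

After the edit, cleaning proceeds:
  build.gen: a read changed (stats.txt 8->7) — executes, giving -8 — identical to its old value.
  index.gen: dirty, but its reads are unchanged (build.gen unchanged, check.txt unchanged); cached -8 stands.
  schema.gen: a read changed (stats.txt 8->7) — executes, giving 7.
  config.gen: a read changed (schema.gen 8->7) — executes, giving -15.
  graph.gen: a read changed (config.gen -16->-15; schema.gen 8->7) — executes, giving -15.
  parser.gen: a read changed (graph.gen -16->-15; schema.gen 8->7) — executes, giving -22.
  report.gen: a read changed (parser.gen -24->-22) — executes, giving -22.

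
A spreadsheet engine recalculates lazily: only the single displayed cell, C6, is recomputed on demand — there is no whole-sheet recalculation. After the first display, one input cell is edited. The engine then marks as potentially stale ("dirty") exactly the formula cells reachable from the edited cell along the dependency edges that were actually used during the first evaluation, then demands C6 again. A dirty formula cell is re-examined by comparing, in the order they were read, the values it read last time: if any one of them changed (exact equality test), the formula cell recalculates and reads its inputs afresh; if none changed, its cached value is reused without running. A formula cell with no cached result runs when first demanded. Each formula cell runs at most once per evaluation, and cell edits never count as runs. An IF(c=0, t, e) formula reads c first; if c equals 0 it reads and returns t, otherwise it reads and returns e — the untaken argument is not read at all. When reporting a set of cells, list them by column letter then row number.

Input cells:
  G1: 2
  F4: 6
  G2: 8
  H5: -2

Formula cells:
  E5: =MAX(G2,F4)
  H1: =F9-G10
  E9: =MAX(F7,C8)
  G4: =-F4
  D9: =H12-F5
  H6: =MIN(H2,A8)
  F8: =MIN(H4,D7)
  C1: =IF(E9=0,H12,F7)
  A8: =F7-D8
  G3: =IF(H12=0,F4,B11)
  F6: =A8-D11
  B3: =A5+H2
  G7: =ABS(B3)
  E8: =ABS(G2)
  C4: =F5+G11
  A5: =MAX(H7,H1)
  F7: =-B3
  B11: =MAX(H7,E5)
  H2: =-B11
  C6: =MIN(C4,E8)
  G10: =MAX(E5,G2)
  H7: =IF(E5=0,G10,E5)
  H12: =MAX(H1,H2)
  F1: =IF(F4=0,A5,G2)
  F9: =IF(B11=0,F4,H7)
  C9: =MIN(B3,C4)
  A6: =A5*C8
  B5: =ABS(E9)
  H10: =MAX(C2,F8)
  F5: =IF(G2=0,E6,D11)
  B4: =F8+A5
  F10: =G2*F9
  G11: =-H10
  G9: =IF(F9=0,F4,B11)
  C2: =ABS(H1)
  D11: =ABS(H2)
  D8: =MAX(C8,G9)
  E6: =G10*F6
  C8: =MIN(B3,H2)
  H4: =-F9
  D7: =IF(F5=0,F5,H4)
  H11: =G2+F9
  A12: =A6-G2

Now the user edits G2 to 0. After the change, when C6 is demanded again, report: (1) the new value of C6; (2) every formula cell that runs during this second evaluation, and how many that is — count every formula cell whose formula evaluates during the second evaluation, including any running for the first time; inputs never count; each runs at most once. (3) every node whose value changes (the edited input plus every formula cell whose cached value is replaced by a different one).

First evaluation (everything demanded from the output):
  E5 = MAX(8, 6) = 8
  E8 = ABS(8) = 8
  G10 = MAX(8, 8) = 8
  H7 = IF(E5=0: E5=8 -> else branch E5) = 8
  B11 = MAX(8, 8) = 8
  F9 = IF(B11=0: B11=8 -> else branch H7) = 8
  H1 = 8 - 8 = 0
  C2 = ABS(0) = 0
  H2 = -(8) = -8
  D11 = ABS(-8) = 8
  F5 = IF(G2=0: G2=8 -> else branch D11) = 8
  H4 = -(8) = -8
  D7 = IF(F5=0: F5=8 -> else branch H4) = -8
  F8 = MIN(-8, -8) = -8
  H10 = MAX(0, -8) = 0
  G11 = -(0) = 0
  C4 = 8 + 0 = 8
  C6 = MIN(8, 8) = 8

Propagation after the edit:
  E5: runs — G2 8->0; result 6.
  E8: runs — G2 8->0; result 0.
  G10: runs — E5 8->6; G2 8->0; result 6.
  H7: runs — E5 8->6; E5 8->6; result 6.
  B11: runs — H7 8->6; E5 8->6; result 6.
  F9: runs — B11 8->6; H7 8->6; result 6.
  G9: demanded for the first time — runs, produces 6.
  H1: runs — F9 8->6; G10 8->6; result 0 (same value as before).
  A5: demanded for the first time — runs, produces 6.
  C2: checked — values it read are unchanged (H1 unchanged); reused cached 0 without running.
  H2: runs — B11 8->6; result -6.
  B3: demanded for the first time — runs, produces 0.
  C8: demanded for the first time — runs, produces -6.
  D8: demanded for the first time — runs, produces 6.
  D11: runs — H2 -8->-6; result 6.
  F7: demanded for the first time — runs, produces 0.
  A8: demanded for the first time — runs, produces -6.
  F6: demanded for the first time — runs, produces -12.
  E6: demanded for the first time — runs, produces -72.
  F5: runs — G2 8->0; D11 8->6; result -72.
  H4: runs — F9 8->6; result -6.
  D7: runs — F5 8->-72; H4 -8->-6; result -6.
  F8: runs — H4 -8->-6; D7 -8->-6; result -6.
  H10: runs — F8 -8->-6; result 0 (same value as before).
  G11: checked — values it read are unchanged (H10 unchanged); reused cached 0 without running.
  C4: runs — F5 8->-72; result -72.
  C6: runs — C4 8->-72; E8 8->0; result -72.

Key observation: a condition flipped, so demand reaches new nodes — A5, A8, B3, C8, D8, E6, F6, F7, G9 run for the first time.

New value of C6: -72.
Formula cells that run: A5, A8, B3, B11, C4, C6, C8, D7, D8, D11, E5, E6, E8, F5, F6, F7, F8, F9, G9, G10, H1, H2, H4, H7, H10 — 25 in total.
Values that change: B11, C4, C6, D7, D11, E5, E8, F5, F8, F9, G2, G10, H2, H4, H7.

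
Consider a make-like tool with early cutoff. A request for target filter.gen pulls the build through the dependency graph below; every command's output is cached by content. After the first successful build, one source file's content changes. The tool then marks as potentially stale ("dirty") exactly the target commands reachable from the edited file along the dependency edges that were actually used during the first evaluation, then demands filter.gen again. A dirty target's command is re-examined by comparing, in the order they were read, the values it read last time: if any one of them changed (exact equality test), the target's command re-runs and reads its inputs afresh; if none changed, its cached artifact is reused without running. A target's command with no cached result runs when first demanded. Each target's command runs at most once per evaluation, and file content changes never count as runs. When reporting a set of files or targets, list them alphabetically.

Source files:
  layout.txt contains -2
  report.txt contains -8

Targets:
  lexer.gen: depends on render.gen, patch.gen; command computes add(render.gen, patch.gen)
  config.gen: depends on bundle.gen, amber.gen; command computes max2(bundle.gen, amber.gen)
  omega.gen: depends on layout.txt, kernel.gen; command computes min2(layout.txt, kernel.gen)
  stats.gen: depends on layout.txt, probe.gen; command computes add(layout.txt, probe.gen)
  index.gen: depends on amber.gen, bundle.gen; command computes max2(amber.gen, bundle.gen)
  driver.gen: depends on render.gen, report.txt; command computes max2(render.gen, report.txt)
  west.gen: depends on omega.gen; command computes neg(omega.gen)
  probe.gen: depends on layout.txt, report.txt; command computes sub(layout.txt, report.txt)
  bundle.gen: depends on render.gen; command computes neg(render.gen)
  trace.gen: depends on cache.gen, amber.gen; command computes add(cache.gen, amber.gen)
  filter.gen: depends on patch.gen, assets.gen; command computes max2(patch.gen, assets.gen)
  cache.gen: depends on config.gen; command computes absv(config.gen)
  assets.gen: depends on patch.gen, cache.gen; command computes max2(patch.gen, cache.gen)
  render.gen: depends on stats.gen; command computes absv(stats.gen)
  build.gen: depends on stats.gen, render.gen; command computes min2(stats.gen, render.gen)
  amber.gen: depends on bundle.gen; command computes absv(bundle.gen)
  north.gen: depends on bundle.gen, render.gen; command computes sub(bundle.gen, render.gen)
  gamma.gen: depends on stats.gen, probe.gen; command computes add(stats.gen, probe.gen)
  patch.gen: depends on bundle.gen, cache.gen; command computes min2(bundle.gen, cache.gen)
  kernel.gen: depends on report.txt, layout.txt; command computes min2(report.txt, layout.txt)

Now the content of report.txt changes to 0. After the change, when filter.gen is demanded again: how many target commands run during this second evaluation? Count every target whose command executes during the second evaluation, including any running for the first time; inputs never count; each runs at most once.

3 target commands run: probe.gen, render.gen, stats.gen.
Note the absorption at render.gen: it re-runs yet its value is the same, leaving the output's value untouched.

First demand of the output computes:
  probe.gen = sub(-2, -8) = 6
  stats.gen = add(-2, 6) = 4
  render.gen = absv(4) = 4
  bundle.gen = neg(4) = -4
  amber.gen = absv(-4) = 4
  config.gen = max2(-4, 4) = 4
  cache.gen = absv(4) = 4
  patch.gen = min2(-4, 4) = -4
  assets.gen = max2(-4, 4) = 4
  filter.gen = max2(-4, 4) = 4

After the edit, cleaning proceeds:
  probe.gen: a read changed (report.txt -8->0) — executes, giving -2.
  stats.gen: a read changed (probe.gen 6->-2) — executes, giving -4.
  render.gen: a read changed (stats.gen 4->-4) — executes, giving 4 — identical to its old value.
  bundle.gen: dirty, but its reads are unchanged (render.gen unchanged); cached -4 stands.
  amber.gen: dirty, but its reads are unchanged (bundle.gen unchanged); cached 4 stands.
  config.gen: dirty, but its reads are unchanged (bundle.gen unchanged, amber.gen unchanged); cached 4 stands.
  cache.gen: dirty, but its reads are unchanged (config.gen unchanged); cached 4 stands.
  patch.gen: dirty, but its reads are unchanged (bundle.gen unchanged, cache.gen unchanged); cached -4 stands.
  assets.gen: dirty, but its reads are unchanged (patch.gen unchanged, cache.gen unchanged); cached 4 stands.
  filter.gen: dirty, but its reads are unchanged (patch.gen unchanged, assets.gen unchanged); cached 4 stands.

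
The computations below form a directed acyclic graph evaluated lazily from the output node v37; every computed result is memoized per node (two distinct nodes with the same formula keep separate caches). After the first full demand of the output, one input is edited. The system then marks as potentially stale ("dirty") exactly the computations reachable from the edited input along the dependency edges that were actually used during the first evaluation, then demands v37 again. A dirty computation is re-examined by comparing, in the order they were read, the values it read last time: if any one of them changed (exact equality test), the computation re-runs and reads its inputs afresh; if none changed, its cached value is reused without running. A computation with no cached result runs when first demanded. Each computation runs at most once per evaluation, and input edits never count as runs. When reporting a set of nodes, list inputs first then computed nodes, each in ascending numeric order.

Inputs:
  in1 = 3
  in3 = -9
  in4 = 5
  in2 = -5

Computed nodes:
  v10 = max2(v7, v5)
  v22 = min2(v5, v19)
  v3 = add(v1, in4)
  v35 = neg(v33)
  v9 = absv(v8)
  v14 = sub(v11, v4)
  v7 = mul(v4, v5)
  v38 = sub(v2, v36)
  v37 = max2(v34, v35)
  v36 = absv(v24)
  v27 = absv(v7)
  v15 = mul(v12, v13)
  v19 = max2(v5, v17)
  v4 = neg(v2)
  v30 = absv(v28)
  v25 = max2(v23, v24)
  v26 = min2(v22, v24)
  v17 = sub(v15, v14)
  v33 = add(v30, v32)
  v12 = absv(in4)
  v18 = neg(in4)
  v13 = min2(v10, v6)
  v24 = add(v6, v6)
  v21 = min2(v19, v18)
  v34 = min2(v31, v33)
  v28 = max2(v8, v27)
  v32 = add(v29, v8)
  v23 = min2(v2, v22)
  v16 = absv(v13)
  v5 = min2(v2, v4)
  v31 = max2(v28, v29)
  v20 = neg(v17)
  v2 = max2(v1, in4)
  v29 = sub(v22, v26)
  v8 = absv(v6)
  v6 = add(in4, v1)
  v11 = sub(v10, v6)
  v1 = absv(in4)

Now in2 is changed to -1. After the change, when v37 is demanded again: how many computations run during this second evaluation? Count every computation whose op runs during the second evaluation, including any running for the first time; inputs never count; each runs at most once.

First demand of the output computes:
  v1 = absv(5) = 5
  v2 = max2(5, 5) = 5
  v4 = neg(5) = -5
  v5 = min2(5, -5) = -5
  v6 = add(5, 5) = 10
  v7 = mul(-5, -5) = 25
  v8 = absv(10) = 10
  v10 = max2(25, -5) = 25
  v11 = sub(25, 10) = 15
  v12 = absv(5) = 5
  v13 = min2(25, 10) = 10
  v14 = sub(15, -5) = 20
  v15 = mul(5, 10) = 50
  v17 = sub(50, 20) = 30
  v19 = max2(-5, 30) = 30
  v22 = min2(-5, 30) = -5
  v24 = add(10, 10) = 20
  v26 = min2(-5, 20) = -5
  v27 = absv(25) = 25
  v28 = max2(10, 25) = 25
  v29 = sub(-5, -5) = 0
  v30 = absv(25) = 25
  v31 = max2(25, 0) = 25
  v32 = add(0, 10) = 10
  v33 = add(25, 10) = 35
  v34 = min2(25, 35) = 25
  v35 = neg(35) = -35
  v37 = max2(25, -35) = 25

After the edit, cleaning proceeds:
  no node depends on in2 at all; the second demand re-runs nothing.

Note the shortcut — nothing in the graph depends on in2 at all, so no recomputation happens.

0 computations run: none.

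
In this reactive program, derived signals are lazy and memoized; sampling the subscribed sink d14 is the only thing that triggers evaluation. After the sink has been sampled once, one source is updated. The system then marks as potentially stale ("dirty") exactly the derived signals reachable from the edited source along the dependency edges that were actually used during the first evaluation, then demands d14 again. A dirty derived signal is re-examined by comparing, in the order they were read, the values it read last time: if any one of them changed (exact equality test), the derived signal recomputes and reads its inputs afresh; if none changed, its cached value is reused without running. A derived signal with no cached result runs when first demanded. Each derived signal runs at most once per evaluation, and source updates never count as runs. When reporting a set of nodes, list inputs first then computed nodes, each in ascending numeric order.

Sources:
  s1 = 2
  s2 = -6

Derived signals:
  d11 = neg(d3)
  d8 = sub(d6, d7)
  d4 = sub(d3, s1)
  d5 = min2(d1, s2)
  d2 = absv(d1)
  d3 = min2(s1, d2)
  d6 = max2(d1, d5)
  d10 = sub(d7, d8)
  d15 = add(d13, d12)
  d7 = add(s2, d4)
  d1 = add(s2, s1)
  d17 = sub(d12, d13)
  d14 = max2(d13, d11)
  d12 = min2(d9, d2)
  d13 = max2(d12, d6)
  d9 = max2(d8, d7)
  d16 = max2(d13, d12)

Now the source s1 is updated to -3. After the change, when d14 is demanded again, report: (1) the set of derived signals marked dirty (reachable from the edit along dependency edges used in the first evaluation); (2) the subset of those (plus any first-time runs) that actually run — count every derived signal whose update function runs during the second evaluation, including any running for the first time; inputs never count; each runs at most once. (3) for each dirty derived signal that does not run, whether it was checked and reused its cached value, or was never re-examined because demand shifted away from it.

The edit dirties: d1, d2, d3, d4, d5, d6, d7, d8, d9, d11, d12, d13, d14.
12 derived signals run: d1, d2, d3, d4, d5, d6, d8, d9, d11, d12, d13, d14.
Cache hits after checking: d7.
Note where the cutoff bites: d7 is checked, finds nothing changed, and keeps its cache.

First demand of the output computes:
  d1 = add(-6, 2) = -4
  d2 = absv(-4) = 4
  d3 = min2(2, 4) = 2
  d4 = sub(2, 2) = 0
  d5 = min2(-4, -6) = -6
  d6 = max2(-4, -6) = -4
  d7 = add(-6, 0) = -6
  d8 = sub(-4, -6) = 2
  d9 = max2(2, -6) = 2
  d11 = neg(2) = -2
  d12 = min2(2, 4) = 2
  d13 = max2(2, -4) = 2
  d14 = max2(2, -2) = 2

After the edit, cleaning proceeds:
  d1: a read changed (s1 2->-3) — executes, giving -9.
  d2: a read changed (d1 -4->-9) — executes, giving 9.
  d3: a read changed (s1 2->-3; d2 4->9) — executes, giving -3.
  d4: a read changed (d3 2->-3; s1 2->-3) — executes, giving 0 — identical to its old value.
  d5: a read changed (d1 -4->-9) — executes, giving -9.
  d6: a read changed (d1 -4->-9; d5 -6->-9) — executes, giving -9.
  d7: dirty, but its reads are unchanged (s2 unchanged, d4 unchanged); cached -6 stands.
  d8: a read changed (d6 -4->-9) — executes, giving -3.
  d9: a read changed (d8 2->-3) — executes, giving -3.
  d11: a read changed (d3 2->-3) — executes, giving 3.
  d12: a read changed (d9 2->-3; d2 4->9) — executes, giving -3.
  d13: a read changed (d12 2->-3; d6 -4->-9) — executes, giving -3.
  d14: a read changed (d13 2->-3; d11 -2->3) — executes, giving 3.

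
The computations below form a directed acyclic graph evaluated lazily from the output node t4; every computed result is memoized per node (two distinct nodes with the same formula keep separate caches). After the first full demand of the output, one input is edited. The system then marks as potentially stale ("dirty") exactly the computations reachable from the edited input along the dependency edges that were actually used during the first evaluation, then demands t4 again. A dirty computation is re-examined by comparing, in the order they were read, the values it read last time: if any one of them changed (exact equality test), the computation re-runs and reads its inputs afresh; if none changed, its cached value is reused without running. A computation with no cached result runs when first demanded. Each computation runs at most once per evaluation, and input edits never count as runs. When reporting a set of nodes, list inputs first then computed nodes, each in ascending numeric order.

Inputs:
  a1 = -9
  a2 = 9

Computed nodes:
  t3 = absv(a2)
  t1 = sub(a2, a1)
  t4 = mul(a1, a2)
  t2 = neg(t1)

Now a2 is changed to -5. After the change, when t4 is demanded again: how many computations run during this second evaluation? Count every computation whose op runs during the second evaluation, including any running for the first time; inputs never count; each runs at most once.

First demand of the output computes:
  t4 = mul(-9, 9) = -81

After the edit, cleaning proceeds:
  t4: a read changed (a2 9->-5) — executes, giving 45.

1 computations run: t4.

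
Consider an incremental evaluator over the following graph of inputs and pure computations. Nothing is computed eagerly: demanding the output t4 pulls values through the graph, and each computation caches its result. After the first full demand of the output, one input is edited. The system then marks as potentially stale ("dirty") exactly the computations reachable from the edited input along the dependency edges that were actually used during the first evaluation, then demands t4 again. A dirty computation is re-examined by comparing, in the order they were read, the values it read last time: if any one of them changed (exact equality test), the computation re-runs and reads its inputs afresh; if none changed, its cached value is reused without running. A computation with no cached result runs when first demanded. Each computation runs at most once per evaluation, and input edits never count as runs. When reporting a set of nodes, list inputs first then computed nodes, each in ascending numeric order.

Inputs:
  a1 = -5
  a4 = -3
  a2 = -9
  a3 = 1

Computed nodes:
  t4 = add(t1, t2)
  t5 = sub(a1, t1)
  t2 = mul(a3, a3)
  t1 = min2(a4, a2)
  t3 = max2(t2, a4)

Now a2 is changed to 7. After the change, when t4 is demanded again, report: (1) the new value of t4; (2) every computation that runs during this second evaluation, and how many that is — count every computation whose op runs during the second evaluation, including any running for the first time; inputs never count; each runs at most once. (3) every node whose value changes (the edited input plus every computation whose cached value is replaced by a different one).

t4 now evaluates to -2.
Run set: t1, t4 (2 run).
Changed values: a2, t1, t4.

Initial pass — values computed on the first demand:
  t1 = min2(-3, -9) = -9
  t2 = mul(1, 1) = 1
  t4 = add(-9, 1) = -8

Second demand — change propagation:
  t1: re-runs because a2 -9->7; new result -3.
  t4: re-runs because t1 -9->-3; new result -2.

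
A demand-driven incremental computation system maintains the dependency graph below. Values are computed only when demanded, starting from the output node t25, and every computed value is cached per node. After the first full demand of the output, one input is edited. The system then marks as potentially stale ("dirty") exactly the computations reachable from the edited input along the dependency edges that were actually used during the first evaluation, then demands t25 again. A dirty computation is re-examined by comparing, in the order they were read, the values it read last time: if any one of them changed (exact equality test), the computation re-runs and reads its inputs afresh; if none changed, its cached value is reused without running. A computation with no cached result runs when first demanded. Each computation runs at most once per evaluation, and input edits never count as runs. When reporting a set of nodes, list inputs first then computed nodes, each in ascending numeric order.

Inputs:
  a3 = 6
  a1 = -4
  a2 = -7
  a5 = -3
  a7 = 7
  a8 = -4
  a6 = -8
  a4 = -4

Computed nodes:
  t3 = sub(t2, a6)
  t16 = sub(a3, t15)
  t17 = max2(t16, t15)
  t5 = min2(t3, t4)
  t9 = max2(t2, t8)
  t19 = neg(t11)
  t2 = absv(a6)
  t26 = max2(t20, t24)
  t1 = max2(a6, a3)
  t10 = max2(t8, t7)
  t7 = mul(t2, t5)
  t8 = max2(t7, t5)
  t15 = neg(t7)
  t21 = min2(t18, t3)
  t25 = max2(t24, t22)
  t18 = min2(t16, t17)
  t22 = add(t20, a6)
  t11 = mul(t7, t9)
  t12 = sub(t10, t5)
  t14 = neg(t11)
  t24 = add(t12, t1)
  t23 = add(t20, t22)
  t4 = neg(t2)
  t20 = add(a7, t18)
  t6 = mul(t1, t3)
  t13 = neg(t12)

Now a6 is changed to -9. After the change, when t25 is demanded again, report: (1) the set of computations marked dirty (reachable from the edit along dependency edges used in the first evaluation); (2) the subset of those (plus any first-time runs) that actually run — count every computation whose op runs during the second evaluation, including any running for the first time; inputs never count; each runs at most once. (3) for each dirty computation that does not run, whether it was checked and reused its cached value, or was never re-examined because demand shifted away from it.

First evaluation (everything demanded from the output):
  t1 = max2(-8, 6) = 6
  t2 = absv(-8) = 8
  t3 = sub(8, -8) = 16
  t4 = neg(8) = -8
  t5 = min2(16, -8) = -8
  t7 = mul(8, -8) = -64
  t8 = max2(-64, -8) = -8
  t10 = max2(-8, -64) = -8
  t12 = sub(-8, -8) = 0
  t15 = neg(-64) = 64
  t16 = sub(6, 64) = -58
  t17 = max2(-58, 64) = 64
  t18 = min2(-58, 64) = -58
  t20 = add(7, -58) = -51
  t22 = add(-51, -8) = -59
  t24 = add(0, 6) = 6
  t25 = max2(6, -59) = 6

Propagation after the edit:
  t1: runs — a6 -8->-9; result 6 (same value as before).
  t2: runs — a6 -8->-9; result 9.
  t3: runs — t2 8->9; a6 -8->-9; result 18.
  t4: runs — t2 8->9; result -9.
  t5: runs — t3 16->18; t4 -8->-9; result -9.
  t7: runs — t2 8->9; t5 -8->-9; result -81.
  t8: runs — t7 -64->-81; t5 -8->-9; result -9.
  t10: runs — t8 -8->-9; t7 -64->-81; result -9.
  t12: runs — t10 -8->-9; t5 -8->-9; result 0 (same value as before).
  t15: runs — t7 -64->-81; result 81.
  t16: runs — t15 64->81; result -75.
  t17: runs — t16 -58->-75; t15 64->81; result 81.
  t18: runs — t16 -58->-75; t17 64->81; result -75.
  t20: runs — t18 -58->-75; result -68.
  t22: runs — t20 -51->-68; a6 -8->-9; result -77.
  t24: checked — values it read are unchanged (t12 unchanged, t1 unchanged); reused cached 6 without running.
  t25: runs — t22 -59->-77; result 6 (same value as before).

Key observation: the cutoff stops propagation at t24 — its inputs' values are unchanged, so it reuses its cache.

Marked dirty: t1, t2, t3, t4, t5, t7, t8, t10, t12, t15, t16, t17, t18, t20, t22, t24, t25.
Computations that run: t1, t2, t3, t4, t5, t7, t8, t10, t12, t15, t16, t17, t18, t20, t22, t25 — 16 in total.
Checked but reused from cache: t24.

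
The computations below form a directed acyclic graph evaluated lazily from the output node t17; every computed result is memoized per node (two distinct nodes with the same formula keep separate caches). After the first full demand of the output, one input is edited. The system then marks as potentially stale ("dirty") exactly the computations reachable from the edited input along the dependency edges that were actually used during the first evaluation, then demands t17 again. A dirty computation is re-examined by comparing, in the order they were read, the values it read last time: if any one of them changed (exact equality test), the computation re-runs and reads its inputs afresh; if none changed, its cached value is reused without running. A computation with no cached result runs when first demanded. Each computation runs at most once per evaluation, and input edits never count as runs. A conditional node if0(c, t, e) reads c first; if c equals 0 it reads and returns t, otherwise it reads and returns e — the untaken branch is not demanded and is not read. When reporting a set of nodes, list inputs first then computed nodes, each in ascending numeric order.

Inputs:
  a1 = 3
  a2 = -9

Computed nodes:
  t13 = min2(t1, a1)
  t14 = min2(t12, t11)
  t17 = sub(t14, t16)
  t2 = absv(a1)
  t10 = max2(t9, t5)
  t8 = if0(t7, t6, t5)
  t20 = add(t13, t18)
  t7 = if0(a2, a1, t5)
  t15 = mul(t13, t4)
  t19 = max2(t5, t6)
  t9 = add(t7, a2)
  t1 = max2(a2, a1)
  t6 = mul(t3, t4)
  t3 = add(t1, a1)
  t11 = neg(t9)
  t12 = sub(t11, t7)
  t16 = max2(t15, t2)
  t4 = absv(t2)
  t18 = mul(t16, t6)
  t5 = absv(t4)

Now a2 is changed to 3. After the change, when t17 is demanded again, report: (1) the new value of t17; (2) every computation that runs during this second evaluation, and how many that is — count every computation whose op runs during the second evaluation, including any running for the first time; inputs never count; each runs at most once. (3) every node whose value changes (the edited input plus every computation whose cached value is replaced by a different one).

First demand of the output computes:
  t1 = max2(-9, 3) = 3
  t2 = absv(3) = 3
  t4 = absv(3) = 3
  t5 = absv(3) = 3
  t7 = if0(a2=-9 -> else branch t5) = 3
  t9 = add(3, -9) = -6
  t11 = neg(-6) = 6
  t12 = sub(6, 3) = 3
  t13 = min2(3, 3) = 3
  t14 = min2(3, 6) = 3
  t15 = mul(3, 3) = 9
  t16 = max2(9, 3) = 9
  t17 = sub(3, 9) = -6

After the edit, cleaning proceeds:
  t1: a read changed (a2 -9->3) — executes, giving 3 — identical to its old value.
  t7: a read changed (a2 -9->3) — executes, giving 3 — identical to its old value.
  t9: a read changed (a2 -9->3) — executes, giving 6.
  t11: a read changed (t9 -6->6) — executes, giving -6.
  t12: a read changed (t11 6->-6) — executes, giving -9.
  t13: dirty, but its reads are unchanged (t1 unchanged, a1 unchanged); cached 3 stands.
  t14: a read changed (t12 3->-9; t11 6->-6) — executes, giving -9.
  t15: dirty, but its reads are unchanged (t13 unchanged, t4 unchanged); cached 9 stands.
  t16: dirty, but its reads are unchanged (t15 unchanged, t2 unchanged); cached 9 stands.
  t17: a read changed (t14 3->-9) — executes, giving -18.

Note where the cutoff bites: t13 is checked, finds nothing changed, and keeps its cache.

Demanding t17 again yields -18.
7 computations run: t1, t7, t9, t11, t12, t14, t17.
The nodes whose values change: a2, t9, t11, t12, t14, t17.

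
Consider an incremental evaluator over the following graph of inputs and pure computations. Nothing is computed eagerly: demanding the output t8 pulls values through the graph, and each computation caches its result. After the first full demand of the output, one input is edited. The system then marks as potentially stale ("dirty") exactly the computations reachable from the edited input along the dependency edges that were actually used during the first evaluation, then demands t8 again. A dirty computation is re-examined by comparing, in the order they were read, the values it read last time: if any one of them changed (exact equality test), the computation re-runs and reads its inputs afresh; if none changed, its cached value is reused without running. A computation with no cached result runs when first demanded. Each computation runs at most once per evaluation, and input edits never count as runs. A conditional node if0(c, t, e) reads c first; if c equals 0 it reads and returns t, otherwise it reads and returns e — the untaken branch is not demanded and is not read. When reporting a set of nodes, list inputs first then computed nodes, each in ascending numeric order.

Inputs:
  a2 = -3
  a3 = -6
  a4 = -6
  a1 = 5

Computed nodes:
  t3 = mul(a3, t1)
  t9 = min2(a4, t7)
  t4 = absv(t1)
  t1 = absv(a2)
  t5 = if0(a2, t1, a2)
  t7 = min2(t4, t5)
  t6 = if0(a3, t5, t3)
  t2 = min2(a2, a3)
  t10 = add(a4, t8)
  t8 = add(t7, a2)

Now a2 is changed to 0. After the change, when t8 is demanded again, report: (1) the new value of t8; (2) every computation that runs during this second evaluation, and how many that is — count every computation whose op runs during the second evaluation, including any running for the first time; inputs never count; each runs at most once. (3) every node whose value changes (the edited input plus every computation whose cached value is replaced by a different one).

Initial pass — values computed on the first demand:
  t1 = absv(-3) = 3
  t4 = absv(3) = 3
  t5 = if0(a2=-3 -> else branch a2) = -3
  t7 = min2(3, -3) = -3
  t8 = add(-3, -3) = -6

Second demand — change propagation:
  t1: re-runs because a2 -3->0; new result 0.
  t4: re-runs because t1 3->0; new result 0.
  t5: re-runs because a2 -3->0; a2 -3->0; new result 0.
  t7: re-runs because t4 3->0; t5 -3->0; new result 0.
  t8: re-runs because t7 -3->0; a2 -3->0; new result 0.

t8 now evaluates to 0.
Run set: t1, t4, t5, t7, t8 (5 run).
Changed values: a2, t1, t4, t5, t7, t8.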